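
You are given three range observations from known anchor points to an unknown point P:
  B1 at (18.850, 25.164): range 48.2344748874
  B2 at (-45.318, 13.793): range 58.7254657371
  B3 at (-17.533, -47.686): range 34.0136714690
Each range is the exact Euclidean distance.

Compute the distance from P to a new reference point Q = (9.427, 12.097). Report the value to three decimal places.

33.053

eq1: (x − 18.850)² + (y − 25.164)² = 48.2344748874²
eq2: (x + 45.318)² + (y − 13.793)² = 58.7254657371²
eq3: (x + 17.533)² + (y + 47.686)² = 34.0136714690²
eq2−eq1, eq2−eq3 (x²,y² cancel):
  128.336·x + 22.742·y = -133.302819
  55.570·x − 122.958·y = 2629.143191
det = 128.336·-122.958 − 22.742·55.570 = -17043.710828
x = (-133.302819·-122.958 − 22.742·2629.143191) / -17043.710828 = 2.546472
y = (128.336·2629.143191 − -133.302819·55.570) / -17043.710828 = -20.231589
|P − Q| = √((2.546472 − 9.427)² + (-20.231589 − 12.097)²) = 33.052676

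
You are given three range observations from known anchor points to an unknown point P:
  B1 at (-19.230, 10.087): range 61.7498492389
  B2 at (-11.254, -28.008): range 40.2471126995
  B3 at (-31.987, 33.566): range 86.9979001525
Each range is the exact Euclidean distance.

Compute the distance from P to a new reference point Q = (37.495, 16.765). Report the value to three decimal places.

eq1: (x + 19.230)² + (y − 10.087)² = 61.7498492389²
eq2: (x + 11.254)² + (y + 28.008)² = 40.2471126995²
eq3: (x + 31.987)² + (y − 33.566)² = 86.9979001525²
eq3−eq1, eq3−eq2 (x²,y² cancel):
  25.514·x − 46.958·y = 2077.286694
  41.466·x − 123.148·y = 4710.060605
det = 25.514·-123.148 − -46.958·41.466 = -1194.837644
x = (2077.286694·-123.148 − -46.958·4710.060605) / -1194.837644 = 28.990278
y = (25.514·4710.060605 − 2077.286694·41.466) / -1194.837644 = -28.485641
|P − Q| = √((28.990278 − 37.495)² + (-28.485641 − 16.765)²) = 46.042924

46.043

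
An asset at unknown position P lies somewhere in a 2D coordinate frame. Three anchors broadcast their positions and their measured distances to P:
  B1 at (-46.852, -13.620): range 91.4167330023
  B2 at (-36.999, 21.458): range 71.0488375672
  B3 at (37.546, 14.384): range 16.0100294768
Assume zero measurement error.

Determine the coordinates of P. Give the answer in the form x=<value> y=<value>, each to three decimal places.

eq1: (x + 46.852)² + (y + 13.620)² = 91.4167330023²
eq2: (x + 36.999)² + (y − 21.458)² = 71.0488375672²
eq3: (x − 37.546)² + (y − 14.384)² = 16.0100294768²
eq3−eq2, eq3−eq1 (x²,y² cancel):
  -149.090·x + 14.148·y = -4578.846083
  -168.796·x − 56.008·y = -7336.685297
det = -149.090·-56.008 − 14.148·-168.796 = 10738.358528
x = (-4578.846083·-56.008 − 14.148·-7336.685297) / 10738.358528 = 33.548092
y = (-149.090·-7336.685297 − -4578.846083·-168.796) / 10738.358528 = 29.886831

x=33.548 y=29.887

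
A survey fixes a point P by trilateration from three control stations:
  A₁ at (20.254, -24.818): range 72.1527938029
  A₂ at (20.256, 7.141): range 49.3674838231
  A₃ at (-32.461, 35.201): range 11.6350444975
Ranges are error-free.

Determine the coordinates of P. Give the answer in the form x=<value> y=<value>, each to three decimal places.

x=-20.848 y=34.483

eq1: (x − 20.254)² + (y + 24.818)² = 72.1527938029²
eq2: (x − 20.256)² + (y − 7.141)² = 49.3674838231²
eq3: (x + 32.461)² + (y − 35.201)² = 11.6350444975²
eq3−eq1, eq3−eq2 (x²,y² cancel):
  105.430·x − 120.038·y = -6337.320675
  105.434·x − 56.120·y = -4133.301704
det = 105.430·-56.120 − -120.038·105.434 = 6739.354892
x = (-6337.320675·-56.120 − -120.038·-4133.301704) / 6739.354892 = -20.848113
y = (105.430·-4133.301704 − -6337.320675·105.434) / 6739.354892 = 34.483281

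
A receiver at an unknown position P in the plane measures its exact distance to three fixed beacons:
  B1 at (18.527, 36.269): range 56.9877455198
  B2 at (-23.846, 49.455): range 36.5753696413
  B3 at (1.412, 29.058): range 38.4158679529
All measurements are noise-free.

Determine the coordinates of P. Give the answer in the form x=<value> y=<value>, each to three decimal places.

eq1: (x − 18.527)² + (y − 36.269)² = 56.9877455198²
eq2: (x + 23.846)² + (y − 49.455)² = 36.5753696413²
eq3: (x − 1.412)² + (y − 29.058)² = 38.4158679529²
eq2−eq1, eq2−eq3 (x²,y² cancel):
  84.746·x − 26.372·y = -3265.584126
  50.516·x − 40.794·y = -2306.088879
det = 84.746·-40.794 − -26.372·50.516 = -2124.920372
x = (-3265.584126·-40.794 − -26.372·-2306.088879) / -2124.920372 = -34.071895
y = (84.746·-2306.088879 − -3265.584126·50.516) / -2124.920372 = 14.338213

x=-34.072 y=14.338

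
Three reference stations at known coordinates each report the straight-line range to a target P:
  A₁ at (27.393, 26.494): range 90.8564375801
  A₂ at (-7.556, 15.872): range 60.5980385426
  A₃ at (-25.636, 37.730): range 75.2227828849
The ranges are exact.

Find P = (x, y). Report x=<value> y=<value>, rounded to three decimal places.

eq1: (x − 27.393)² + (y − 26.494)² = 90.8564375801²
eq2: (x + 7.556)² + (y − 15.872)² = 60.5980385426²
eq3: (x + 25.636)² + (y − 37.730)² = 75.2227828849²
eq3−eq2, eq3−eq1 (x²,y² cancel):
  36.160·x − 43.716·y = 214.600914
  106.058·x − 22.472·y = -3224.874096
det = 36.160·-22.472 − -43.716·106.058 = 3823.844008
x = (214.600914·-22.472 − -43.716·-3224.874096) / 3823.844008 = -38.129460
y = (36.160·-3224.874096 − 214.600914·106.058) / 3823.844008 = -36.448033

x=-38.129 y=-36.448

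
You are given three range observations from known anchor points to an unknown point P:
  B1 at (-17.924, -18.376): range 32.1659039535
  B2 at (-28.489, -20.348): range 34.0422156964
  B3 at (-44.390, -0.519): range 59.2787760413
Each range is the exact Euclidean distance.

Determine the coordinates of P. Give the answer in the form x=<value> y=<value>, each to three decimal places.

eq1: (x + 17.924)² + (y + 18.376)² = 32.1659039535²
eq2: (x + 28.489)² + (y + 20.348)² = 34.0422156964²
eq3: (x + 44.390)² + (y + 0.519)² = 59.2787760413²
eq3−eq1, eq3−eq2 (x²,y² cancel):
  52.932·x − 35.714·y = 1167.533603
  31.802·x − 39.658·y = 1610.023603
det = 52.932·-39.658 − -35.714·31.802 = -963.400628
x = (1167.533603·-39.658 − -35.714·1610.023603) / -963.400628 = -11.623758
y = (52.932·1610.023603 − 1167.533603·31.802) / -963.400628 = -49.918865

x=-11.624 y=-49.919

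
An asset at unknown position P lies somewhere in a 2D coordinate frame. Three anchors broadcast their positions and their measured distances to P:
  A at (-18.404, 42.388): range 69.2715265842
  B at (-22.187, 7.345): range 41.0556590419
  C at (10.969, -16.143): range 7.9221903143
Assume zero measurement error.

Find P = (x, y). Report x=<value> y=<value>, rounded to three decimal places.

x=6.111 y=-22.401

eq1: (x + 18.404)² + (y − 42.388)² = 69.2715265842²
eq2: (x + 22.187)² + (y − 7.345)² = 41.0556590419²
eq3: (x − 10.969)² + (y + 16.143)² = 7.9221903143²
eq3−eq1, eq3−eq2 (x²,y² cancel):
  -58.746·x + 117.062·y = -2981.248946
  -66.312·x + 46.976·y = -1457.509456
det = -58.746·46.976 − 117.062·-66.312 = 5002.963248
x = (-2981.248946·46.976 − 117.062·-1457.509456) / 5002.963248 = 6.110743
y = (-58.746·-1457.509456 − -2981.248946·-66.312) / 5002.963248 = -22.400670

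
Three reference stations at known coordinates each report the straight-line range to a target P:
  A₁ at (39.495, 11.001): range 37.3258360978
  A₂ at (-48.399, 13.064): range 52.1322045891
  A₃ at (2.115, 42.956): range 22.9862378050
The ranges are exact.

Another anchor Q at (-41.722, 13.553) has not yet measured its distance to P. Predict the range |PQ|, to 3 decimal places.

eq1: (x − 39.495)² + (y − 11.001)² = 37.3258360978²
eq2: (x + 48.399)² + (y − 13.064)² = 52.1322045891²
eq3: (x − 2.115)² + (y − 42.956)² = 22.9862378050²
eq3−eq1, eq3−eq2 (x²,y² cancel):
  74.760·x − 63.910·y = -1033.665047
  -101.028·x − 59.784·y = -1525.959491
det = 74.760·-59.784 − -63.910·-101.028 = -10926.151320
x = (-1033.665047·-59.784 − -63.910·-1525.959491) / -10926.151320 = 3.269902
y = (74.760·-1525.959491 − -1033.665047·-101.028) / -10926.151320 = 19.998793
|P − Q| = √((3.269902 − -41.722)² + (19.998793 − 13.553)²) = 45.451287

45.451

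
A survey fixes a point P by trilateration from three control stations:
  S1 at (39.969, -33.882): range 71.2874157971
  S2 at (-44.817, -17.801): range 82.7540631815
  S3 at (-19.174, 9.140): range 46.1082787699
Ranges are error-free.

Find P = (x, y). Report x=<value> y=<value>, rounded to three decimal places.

x=19.414 y=34.378

eq1: (x − 39.969)² + (y + 33.882)² = 71.2874157971²
eq2: (x + 44.817)² + (y + 17.801)² = 82.7540631815²
eq3: (x + 19.174)² + (y − 9.140)² = 46.1082787699²
eq1−eq3, eq1−eq2 (x²,y² cancel):
  -118.286·x + 86.044·y = 661.593271
  -169.572·x + 32.162·y = -2186.411117
det = -118.286·32.162 − 86.044·-169.572 = 10786.338836
x = (661.593271·32.162 − 86.044·-2186.411117) / 10786.338836 = 19.413976
y = (-118.286·-2186.411117 − 661.593271·-169.572) / 10786.338836 = 34.377700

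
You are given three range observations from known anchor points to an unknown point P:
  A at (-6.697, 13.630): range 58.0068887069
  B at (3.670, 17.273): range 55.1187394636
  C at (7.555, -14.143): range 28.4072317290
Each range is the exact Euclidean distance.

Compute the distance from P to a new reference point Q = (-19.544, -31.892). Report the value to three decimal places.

50.074

eq1: (x + 6.697)² + (y − 13.630)² = 58.0068887069²
eq2: (x − 3.670)² + (y − 17.273)² = 55.1187394636²
eq3: (x − 7.555)² + (y + 14.143)² = 28.4072317290²
eq3−eq2, eq3−eq1 (x²,y² cancel):
  -7.770·x + 62.832·y = -2176.381671
  -28.504·x + 55.546·y = -2584.304088
det = -7.770·55.546 − 62.832·-28.504 = 1359.370908
x = (-2176.381671·55.546 − 62.832·-2584.304088) / 1359.370908 = 30.519778
y = (-7.770·-2584.304088 − -2176.381671·-28.504) / 1359.370908 = -30.863939
|P − Q| = √((30.519778 − -19.544)² + (-30.863939 − -31.892)²) = 50.074332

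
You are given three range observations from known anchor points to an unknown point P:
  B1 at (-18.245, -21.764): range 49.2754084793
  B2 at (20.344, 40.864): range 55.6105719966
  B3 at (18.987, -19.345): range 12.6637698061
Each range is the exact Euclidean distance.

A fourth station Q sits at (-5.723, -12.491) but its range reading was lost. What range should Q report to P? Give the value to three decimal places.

36.136

eq1: (x + 18.245)² + (y + 21.764)² = 49.2754084793²
eq2: (x − 20.344)² + (y − 40.864)² = 55.6105719966²
eq3: (x − 18.987)² + (y + 19.345)² = 12.6637698061²
eq3−eq2, eq3−eq1 (x²,y² cancel):
  2.714·x + 120.418·y = -1583.155014
  -74.464·x − 4.838·y = -2195.878288
det = 2.714·-4.838 − 120.418·-74.464 = 8953.675620
x = (-1583.155014·-4.838 − 120.418·-2195.878288) / 8953.675620 = 30.387808
y = (2.714·-2195.878288 − -1583.155014·-74.464) / 8953.675620 = -13.832048
|P − Q| = √((30.387808 − -5.723)² + (-13.832048 − -12.491)²) = 36.135701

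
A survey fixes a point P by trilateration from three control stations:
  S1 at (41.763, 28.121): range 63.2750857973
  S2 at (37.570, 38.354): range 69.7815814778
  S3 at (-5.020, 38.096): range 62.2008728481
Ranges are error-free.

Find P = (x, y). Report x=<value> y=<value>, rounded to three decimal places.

eq1: (x − 41.763)² + (y − 28.121)² = 63.2750857973²
eq2: (x − 37.570)² + (y − 38.354)² = 69.7815814778²
eq3: (x + 5.020)² + (y − 38.096)² = 62.2008728481²
eq3−eq1, eq3−eq2 (x²,y² cancel):
  93.566·x − 19.950·y = 923.645294
  85.180·x + 0.516·y = 405.508070
det = 93.566·0.516 − -19.950·85.180 = 1747.621056
x = (923.645294·0.516 − -19.950·405.508070) / 1747.621056 = 4.901799
y = (93.566·405.508070 − 923.645294·85.180) / 1747.621056 = -23.308450

x=4.902 y=-23.308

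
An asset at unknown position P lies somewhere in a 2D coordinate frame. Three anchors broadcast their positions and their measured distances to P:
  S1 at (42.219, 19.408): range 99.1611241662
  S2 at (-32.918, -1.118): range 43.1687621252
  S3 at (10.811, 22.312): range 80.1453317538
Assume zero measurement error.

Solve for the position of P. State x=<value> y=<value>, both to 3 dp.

eq1: (x − 42.219)² + (y − 19.408)² = 99.1611241662²
eq2: (x + 32.918)² + (y + 1.118)² = 43.1687621252²
eq3: (x − 10.811)² + (y − 22.312)² = 80.1453317538²
eq2−eq3, eq2−eq1 (x²,y² cancel):
  87.458·x + 46.860·y = -5029.873762
  150.274·x + 41.052·y = -6895.116745
det = 87.458·41.052 − 46.860·150.274 = -3451.513824
x = (-5029.873762·41.052 − 46.860·-6895.116745) / -3451.513824 = -33.787723
y = (87.458·-6895.116745 − -5029.873762·150.274) / -3451.513824 = -44.278000

x=-33.788 y=-44.278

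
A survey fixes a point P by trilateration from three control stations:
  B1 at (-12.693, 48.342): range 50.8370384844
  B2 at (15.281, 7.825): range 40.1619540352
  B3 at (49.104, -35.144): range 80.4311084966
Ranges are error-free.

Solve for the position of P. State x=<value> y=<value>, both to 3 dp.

eq1: (x + 12.693)² + (y − 48.342)² = 50.8370384844²
eq2: (x − 15.281)² + (y − 7.825)² = 40.1619540352²
eq3: (x − 49.104)² + (y + 35.144)² = 80.4311084966²
eq3−eq2, eq3−eq1 (x²,y² cancel):
  -67.646·x + 85.938·y = 1504.616696
  -123.594·x + 166.972·y = 2736.516393
det = -67.646·166.972 − 85.938·-123.594 = -673.566740
x = (1504.616696·166.972 − 85.938·2736.516393) / -673.566740 = -23.840419
y = (-67.646·2736.516393 − 1504.616696·-123.594) / -673.566740 = -1.257794

x=-23.840 y=-1.258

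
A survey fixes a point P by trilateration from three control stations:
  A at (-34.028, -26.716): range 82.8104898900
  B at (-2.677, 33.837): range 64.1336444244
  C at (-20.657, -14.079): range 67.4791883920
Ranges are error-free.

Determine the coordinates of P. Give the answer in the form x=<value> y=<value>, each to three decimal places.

eq1: (x + 34.028)² + (y + 26.716)² = 82.8104898900²
eq2: (x + 2.677)² + (y − 33.837)² = 64.1336444244²
eq3: (x + 20.657)² + (y + 14.079)² = 67.4791883920²
eq2−eq3, eq2−eq1 (x²,y² cancel):
  -35.960·x − 95.832·y = -967.495527
  -62.702·x − 121.106·y = -2024.912347
det = -35.960·-121.106 − -95.832·-62.702 = -1653.886304
x = (-967.495527·-121.106 − -95.832·-2024.912347) / -1653.886304 = 46.485594
y = (-35.960·-2024.912347 − -967.495527·-62.702) / -1653.886304 = -7.347508

x=46.486 y=-7.348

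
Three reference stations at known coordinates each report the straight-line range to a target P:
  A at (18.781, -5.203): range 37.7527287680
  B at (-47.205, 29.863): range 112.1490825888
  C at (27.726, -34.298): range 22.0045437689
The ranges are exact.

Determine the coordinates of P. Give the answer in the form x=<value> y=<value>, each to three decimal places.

x=48.828 y=-28.060

eq1: (x − 18.781)² + (y + 5.203)² = 37.7527287680²
eq2: (x + 47.205)² + (y − 29.863)² = 112.1490825888²
eq3: (x − 27.726)² + (y + 34.298)² = 22.0045437689²
eq1−eq2, eq1−eq3 (x²,y² cancel):
  -131.972·x + 70.132·y = -8411.834572
  17.890·x − 58.190·y = 2506.355293
det = -131.972·-58.190 − 70.132·17.890 = 6424.789200
x = (-8411.834572·-58.190 − 70.132·2506.355293) / 6424.789200 = 48.827897
y = (-131.972·2506.355293 − -8411.834572·17.890) / 6424.789200 = -28.060220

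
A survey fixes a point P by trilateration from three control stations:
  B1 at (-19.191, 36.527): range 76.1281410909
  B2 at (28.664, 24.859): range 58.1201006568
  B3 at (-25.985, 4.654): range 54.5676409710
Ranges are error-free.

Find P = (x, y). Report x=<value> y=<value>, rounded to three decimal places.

eq1: (x + 19.191)² + (y − 36.527)² = 76.1281410909²
eq2: (x − 28.664)² + (y − 24.859)² = 58.1201006568²
eq3: (x + 25.985)² + (y − 4.654)² = 54.5676409710²
eq1−eq3, eq1−eq2 (x²,y² cancel):
  -13.588·x − 63.746·y = 1812.230156
  95.710·x − 23.336·y = 2154.626333
det = -13.588·-23.336 − -63.746·95.710 = 6418.219228
x = (1812.230156·-23.336 − -63.746·2154.626333) / 6418.219228 = 14.810745
y = (-13.588·2154.626333 − 1812.230156·95.710) / 6418.219228 = -31.585959

x=14.811 y=-31.586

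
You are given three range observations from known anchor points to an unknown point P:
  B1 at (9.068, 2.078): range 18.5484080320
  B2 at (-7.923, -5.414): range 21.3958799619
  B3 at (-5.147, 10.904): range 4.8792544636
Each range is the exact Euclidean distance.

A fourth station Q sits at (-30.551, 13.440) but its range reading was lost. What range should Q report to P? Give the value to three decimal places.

eq1: (x − 9.068)² + (y − 2.078)² = 18.5484080320²
eq2: (x + 7.923)² + (y + 5.414)² = 21.3958799619²
eq3: (x + 5.147)² + (y − 10.904)² = 4.8792544636²
eq1−eq3, eq1−eq2 (x²,y² cancel):
  -28.430·x + 17.652·y = 379.078433
  -33.982·x − 14.984·y = -108.201622
det = -28.430·-14.984 − 17.652·-33.982 = 1025.845384
x = (379.078433·-14.984 − 17.652·-108.201622) / 1025.845384 = -3.675151
y = (-28.430·-108.201622 − 379.078433·-33.982) / 1025.845384 = 15.555966
|P − Q| = √((-3.675151 − -30.551)² + (15.555966 − 13.440)²) = 26.959017

26.959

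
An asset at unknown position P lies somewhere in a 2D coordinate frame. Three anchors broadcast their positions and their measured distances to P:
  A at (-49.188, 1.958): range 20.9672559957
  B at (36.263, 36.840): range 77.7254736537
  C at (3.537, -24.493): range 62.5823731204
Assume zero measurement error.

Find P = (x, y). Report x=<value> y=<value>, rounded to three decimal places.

eq1: (x + 49.188)² + (y − 1.958)² = 20.9672559957²
eq2: (x − 36.263)² + (y − 36.840)² = 77.7254736537²
eq3: (x − 3.537)² + (y + 24.493)² = 62.5823731204²
eq2−eq3, eq2−eq1 (x²,y² cancel):
  -65.452·x − 122.666·y = 64.922478
  -170.902·x − 69.764·y = 5352.725770
det = -65.452·-69.764 − -122.666·-170.902 = -16397.671404
x = (64.922478·-69.764 − -122.666·5352.725770) / -16397.671404 = -39.765903
y = (-65.452·5352.725770 − 64.922478·-170.902) / -16397.671404 = 20.688988

x=-39.766 y=20.689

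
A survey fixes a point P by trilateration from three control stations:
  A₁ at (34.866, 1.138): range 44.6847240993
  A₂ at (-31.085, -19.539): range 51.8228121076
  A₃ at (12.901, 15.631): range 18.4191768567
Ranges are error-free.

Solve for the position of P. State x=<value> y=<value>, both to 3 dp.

eq1: (x − 34.866)² + (y − 1.138)² = 44.6847240993²
eq2: (x + 31.085)² + (y + 19.539)² = 51.8228121076²
eq3: (x − 12.901)² + (y − 15.631)² = 18.4191768567²
eq1−eq3, eq1−eq2 (x²,y² cancel):
  -43.930·x + 28.986·y = 851.289454
  -131.902·x − 41.354·y = -557.762541
det = -43.930·-41.354 − 28.986·-131.902 = 5639.992592
x = (851.289454·-41.354 − 28.986·-557.762541) / 5639.992592 = -3.375345
y = (-43.930·-557.762541 − 851.289454·-131.902) / 5639.992592 = 24.253452

x=-3.375 y=24.253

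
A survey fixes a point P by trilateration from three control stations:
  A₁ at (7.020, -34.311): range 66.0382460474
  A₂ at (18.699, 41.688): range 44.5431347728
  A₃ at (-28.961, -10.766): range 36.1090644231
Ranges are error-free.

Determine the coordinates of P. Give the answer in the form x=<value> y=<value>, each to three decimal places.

x=-22.502 y=24.761

eq1: (x − 7.020)² + (y + 34.311)² = 66.0382460474²
eq2: (x − 18.699)² + (y − 41.688)² = 44.5431347728²
eq3: (x + 28.961)² + (y + 10.766)² = 36.1090644231²
eq3−eq2, eq3−eq1 (x²,y² cancel):
  95.320·x + 104.908·y = 452.669346
  71.962·x − 47.090·y = -2785.306563
det = 95.320·-47.090 − 104.908·71.962 = -12038.008296
x = (452.669346·-47.090 − 104.908·-2785.306563) / -12038.008296 = -22.502455
y = (95.320·-2785.306563 − 452.669346·71.962) / -12038.008296 = 24.760775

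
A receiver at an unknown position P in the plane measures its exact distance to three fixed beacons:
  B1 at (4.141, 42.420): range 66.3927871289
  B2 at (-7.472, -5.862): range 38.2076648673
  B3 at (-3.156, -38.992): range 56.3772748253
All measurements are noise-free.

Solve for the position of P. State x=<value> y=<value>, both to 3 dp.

x=-45.454 y=-1.719

eq1: (x − 4.141)² + (y − 42.420)² = 66.3927871289²
eq2: (x + 7.472)² + (y + 5.862)² = 38.2076648673²
eq3: (x + 3.156)² + (y + 38.992)² = 56.3772748253²
eq1−eq3, eq1−eq2 (x²,y² cancel):
  -14.594·x − 162.824·y = 943.337185
  -23.226·x − 96.564·y = 1221.766075
det = -14.594·-96.564 − -162.824·-23.226 = -2372.495208
x = (943.337185·-96.564 − -162.824·1221.766075) / -2372.495208 = -45.454434
y = (-14.594·1221.766075 − 943.337185·-23.226) / -2372.495208 = -1.719496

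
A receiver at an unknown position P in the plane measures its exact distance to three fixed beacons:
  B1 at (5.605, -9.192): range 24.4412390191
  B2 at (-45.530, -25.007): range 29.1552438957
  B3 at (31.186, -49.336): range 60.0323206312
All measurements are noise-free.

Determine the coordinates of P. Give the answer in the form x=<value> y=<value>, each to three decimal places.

eq1: (x − 5.605)² + (y + 9.192)² = 24.4412390191²
eq2: (x + 45.530)² + (y + 25.007)² = 29.1552438957²
eq3: (x − 31.186)² + (y + 49.336)² = 60.0323206312²
eq3−eq2, eq3−eq1 (x²,y² cancel):
  -153.432·x + 48.658·y = 2045.574731
  -51.162·x + 80.288·y = -284.193247
det = -153.432·80.288 − 48.658·-51.162 = -9829.307820
x = (2045.574731·80.288 − 48.658·-284.193247) / -9829.307820 = -18.115556
y = (-153.432·-284.193247 − 2045.574731·-51.162) / -9829.307820 = -15.083466

x=-18.116 y=-15.083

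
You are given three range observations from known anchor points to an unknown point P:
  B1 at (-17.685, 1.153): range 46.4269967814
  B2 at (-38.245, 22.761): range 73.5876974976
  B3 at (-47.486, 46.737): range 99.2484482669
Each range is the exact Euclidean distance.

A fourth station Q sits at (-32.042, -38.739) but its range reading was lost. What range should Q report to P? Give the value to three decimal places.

eq1: (x + 17.685)² + (y − 1.153)² = 46.4269967814²
eq2: (x + 38.245)² + (y − 22.761)² = 73.5876974976²
eq3: (x + 47.486)² + (y − 46.737)² = 99.2484482669²
eq3−eq2, eq3−eq1 (x²,y² cancel):
  18.482·x − 47.952·y = 1976.581041
  59.602·x − 91.168·y = 3569.609722
det = 18.482·-91.168 − -47.952·59.602 = 1173.068128
x = (1976.581041·-91.168 − -47.952·3569.609722) / 1173.068128 = -7.698628
y = (18.482·3569.609722 − 1976.581041·59.602) / 1173.068128 = -44.187251
|P − Q| = √((-7.698628 − -32.042)² + (-44.187251 − -38.739)²) = 24.945605

24.946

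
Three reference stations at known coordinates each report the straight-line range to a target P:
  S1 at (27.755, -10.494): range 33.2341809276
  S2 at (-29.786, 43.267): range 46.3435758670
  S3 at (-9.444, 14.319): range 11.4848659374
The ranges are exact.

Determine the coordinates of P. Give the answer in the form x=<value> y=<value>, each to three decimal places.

x=-0.034 y=7.735

eq1: (x − 27.755)² + (y + 10.494)² = 33.2341809276²
eq2: (x + 29.786)² + (y − 43.267)² = 46.3435758670²
eq3: (x + 9.444)² + (y − 14.319)² = 11.4848659374²
eq3−eq1, eq3−eq2 (x²,y² cancel):
  74.398·x − 49.626·y = -386.367472
  -40.684·x + 57.896·y = 449.191309
det = 74.398·57.896 − -49.626·-40.684 = 2288.362424
x = (-386.367472·57.896 − -49.626·449.191309) / 2288.362424 = -0.033895
y = (74.398·449.191309 − -386.367472·-40.684) / 2288.362424 = 7.734772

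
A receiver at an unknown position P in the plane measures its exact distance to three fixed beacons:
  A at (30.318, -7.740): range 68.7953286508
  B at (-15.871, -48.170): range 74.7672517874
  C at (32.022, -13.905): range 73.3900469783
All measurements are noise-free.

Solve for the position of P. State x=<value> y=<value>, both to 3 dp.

eq1: (x − 30.318)² + (y + 7.740)² = 68.7953286508²
eq2: (x + 15.871)² + (y + 48.170)² = 74.7672517874²
eq3: (x − 32.022)² + (y + 13.905)² = 73.3900469783²
eq2−eq1, eq2−eq3 (x²,y² cancel):
  92.378·x + 80.860·y = -735.804121
  95.786·x + 68.530·y = -1149.437088
det = 92.378·68.530 − 80.860·95.786 = -1414.591620
x = (-735.804121·68.530 − 80.860·-1149.437088) / -1414.591620 = -30.057315
y = (92.378·-1149.437088 − -735.804121·95.786) / -1414.591620 = 25.239062

x=-30.057 y=25.239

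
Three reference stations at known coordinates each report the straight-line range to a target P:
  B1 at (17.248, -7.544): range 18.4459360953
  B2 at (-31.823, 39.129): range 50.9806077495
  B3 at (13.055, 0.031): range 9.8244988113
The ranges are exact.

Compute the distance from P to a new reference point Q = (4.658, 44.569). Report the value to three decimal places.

35.730

eq1: (x − 17.248)² + (y + 7.544)² = 18.4459360953²
eq2: (x + 31.823)² + (y − 39.129)² = 50.9806077495²
eq3: (x − 13.055)² + (y − 0.031)² = 9.8244988113²
eq3−eq1, eq3−eq2 (x²,y² cancel):
  8.386·x − 15.150·y = -59.760328
  -89.756·x + 78.196·y = -129.153606
det = 8.386·78.196 − -15.150·-89.756 = -704.051744
x = (-59.760328·78.196 − -15.150·-129.153606) / -704.051744 = 9.416489
y = (8.386·-129.153606 − -59.760328·-89.756) / -704.051744 = 9.156898
|P − Q| = √((9.416489 − 4.658)² + (9.156898 − 44.569)²) = 35.730382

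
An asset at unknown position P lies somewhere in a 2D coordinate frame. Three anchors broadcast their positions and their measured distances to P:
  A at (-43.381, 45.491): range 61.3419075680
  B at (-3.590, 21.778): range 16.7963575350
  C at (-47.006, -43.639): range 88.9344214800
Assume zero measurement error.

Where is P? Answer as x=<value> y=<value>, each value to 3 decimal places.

eq1: (x + 43.381)² + (y − 45.491)² = 61.3419075680²
eq2: (x + 3.590)² + (y − 21.778)² = 16.7963575350²
eq3: (x + 47.006)² + (y + 43.639)² = 88.9344214800²
eq3−eq1, eq3−eq2 (x²,y² cancel):
  7.250·x + 178.260·y = 3983.917585
  86.832·x + 130.834·y = 4000.456725
det = 7.250·130.834 − 178.260·86.832 = -14530.125820
x = (3983.917585·130.834 − 178.260·4000.456725) / -14530.125820 = 13.206324
y = (7.250·4000.456725 − 3983.917585·86.832) / -14530.125820 = 21.811802

x=13.206 y=21.812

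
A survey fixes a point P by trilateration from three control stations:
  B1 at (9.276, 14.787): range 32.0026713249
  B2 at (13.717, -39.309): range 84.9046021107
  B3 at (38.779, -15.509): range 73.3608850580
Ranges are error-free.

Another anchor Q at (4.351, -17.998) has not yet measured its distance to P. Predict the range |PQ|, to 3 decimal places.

62.233

eq1: (x − 9.276)² + (y − 14.787)² = 32.0026713249²
eq2: (x − 13.717)² + (y + 39.309)² = 84.9046021107²
eq3: (x − 38.779)² + (y + 15.509)² = 73.3608850580²
eq3−eq2, eq3−eq1 (x²,y² cancel):
  -50.124·x − 47.600·y = -1837.958355
  -59.006·x + 60.592·y = 2918.008108
det = -50.124·60.592 − -47.600·-59.006 = -5845.799008
x = (-1837.958355·60.592 − -47.600·2918.008108) / -5845.799008 = -4.709641
y = (-50.124·2918.008108 − -1837.958355·-59.006) / -5845.799008 = 43.571941
|P − Q| = √((-4.709641 − 4.351)² + (43.571941 − -17.998)²) = 62.233053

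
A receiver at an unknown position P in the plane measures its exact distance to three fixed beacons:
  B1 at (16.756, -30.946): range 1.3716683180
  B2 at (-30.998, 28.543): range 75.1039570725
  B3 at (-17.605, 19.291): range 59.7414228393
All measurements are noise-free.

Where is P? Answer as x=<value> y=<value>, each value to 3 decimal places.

eq1: (x − 16.756)² + (y + 30.946)² = 1.3716683180²
eq2: (x + 30.998)² + (y − 28.543)² = 75.1039570725²
eq3: (x + 17.605)² + (y − 19.291)² = 59.7414228393²
eq2−eq3, eq2−eq1 (x²,y² cancel):
  26.786·x − 18.504·y = 978.066618
  95.508·x − 118.978·y = 5101.562493
det = 26.786·-118.978 − -18.504·95.508 = -1419.664676
x = (978.066618·-118.978 − -18.504·5101.562493) / -1419.664676 = 15.474850
y = (26.786·5101.562493 − 978.066618·95.508) / -1419.664676 = -30.455971

x=15.475 y=-30.456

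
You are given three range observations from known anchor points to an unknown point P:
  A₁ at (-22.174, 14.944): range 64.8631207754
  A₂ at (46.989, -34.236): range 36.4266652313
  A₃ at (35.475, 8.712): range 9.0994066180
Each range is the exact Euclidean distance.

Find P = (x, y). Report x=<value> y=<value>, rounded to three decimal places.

x=41.333 y=1.749

eq1: (x + 22.174)² + (y − 14.944)² = 64.8631207754²
eq2: (x − 46.989)² + (y + 34.236)² = 36.4266652313²
eq3: (x − 35.475)² + (y − 8.712)² = 9.0994066180²
eq3−eq1, eq3−eq2 (x²,y² cancel):
  -115.298·x + 12.464·y = -4743.790393
  23.028·x − 85.896·y = 801.592509
det = -115.298·-85.896 − 12.464·23.028 = 9616.616016
x = (-4743.790393·-85.896 − 12.464·801.592509) / 9616.616016 = 41.332790
y = (-115.298·801.592509 − -4743.790393·23.028) / 9616.616016 = 1.748847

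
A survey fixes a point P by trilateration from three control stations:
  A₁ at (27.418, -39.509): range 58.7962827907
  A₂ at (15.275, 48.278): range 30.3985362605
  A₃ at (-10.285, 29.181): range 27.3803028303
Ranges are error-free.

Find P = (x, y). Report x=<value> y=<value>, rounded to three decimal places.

x=14.657 y=17.886

eq1: (x − 27.418)² + (y + 39.509)² = 58.7962827907²
eq2: (x − 15.275)² + (y − 48.278)² = 30.3985362605²
eq3: (x + 10.285)² + (y − 29.181)² = 27.3803028303²
eq3−eq1, eq3−eq2 (x²,y² cancel):
  75.406·x − 137.380·y = -1351.926068
  51.120·x + 38.194·y = 1432.388899
det = 75.406·38.194 − -137.380·51.120 = 9902.922364
x = (-1351.926068·38.194 − -137.380·1432.388899) / 9902.922364 = 14.656898
y = (75.406·1432.388899 − -1351.926068·51.120) / 9902.922364 = 17.885748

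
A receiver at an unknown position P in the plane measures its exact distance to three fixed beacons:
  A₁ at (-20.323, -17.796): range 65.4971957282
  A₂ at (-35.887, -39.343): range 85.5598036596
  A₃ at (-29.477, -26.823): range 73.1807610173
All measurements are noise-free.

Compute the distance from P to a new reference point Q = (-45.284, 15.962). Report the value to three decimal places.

eq1: (x + 20.323)² + (y + 17.796)² = 65.4971957282²
eq2: (x + 35.887)² + (y + 39.343)² = 85.5598036596²
eq3: (x + 29.477)² + (y + 26.823)² = 73.1807610173²
eq3−eq2, eq3−eq1 (x²,y² cancel):
  -12.820·x − 25.040·y = -717.674659
  18.308·x + 18.054·y = 206.896222
det = -12.820·18.054 − -25.040·18.308 = 226.980040
x = (-717.674659·18.054 − -25.040·206.896222) / 226.980040 = -34.259475
y = (-12.820·206.896222 − -717.674659·18.308) / 226.980040 = 46.201323
|P − Q| = √((-34.259475 − -45.284)² + (46.201323 − 15.962)²) = 32.186283

32.186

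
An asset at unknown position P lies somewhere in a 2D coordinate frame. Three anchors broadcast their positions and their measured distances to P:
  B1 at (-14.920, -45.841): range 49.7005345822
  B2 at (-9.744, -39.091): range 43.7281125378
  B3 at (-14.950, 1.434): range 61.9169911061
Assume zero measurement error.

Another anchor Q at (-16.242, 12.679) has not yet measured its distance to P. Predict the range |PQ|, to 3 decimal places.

eq1: (x + 14.920)² + (y + 45.841)² = 49.7005345822²
eq2: (x + 9.744)² + (y + 39.091)² = 43.7281125378²
eq3: (x + 14.950)² + (y − 1.434)² = 61.9169911061²
eq3−eq1, eq3−eq2 (x²,y² cancel):
  0.060·x − 94.550·y = 3462.015475
  10.412·x − 81.050·y = 3319.058923
det = 0.060·-81.050 − -94.550·10.412 = 979.591600
x = (3462.015475·-81.050 − -94.550·3319.058923) / 979.591600 = 33.912772
y = (0.060·3319.058923 − 3462.015475·10.412) / 979.591600 = -36.594190
|P − Q| = √((33.912772 − -16.242)² + (-36.594190 − 12.679)²) = 70.308950

70.309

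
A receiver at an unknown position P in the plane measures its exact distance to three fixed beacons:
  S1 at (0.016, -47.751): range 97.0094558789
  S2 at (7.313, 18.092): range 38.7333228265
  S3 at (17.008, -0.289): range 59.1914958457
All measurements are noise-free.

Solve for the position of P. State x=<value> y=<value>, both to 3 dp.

eq1: (x − 0.016)² + (y + 47.751)² = 97.0094558789²
eq2: (x − 7.313)² + (y − 18.092)² = 38.7333228265²
eq3: (x − 17.008)² + (y + 0.289)² = 59.1914958457²
eq1−eq2, eq1−eq3 (x²,y² cancel):
  14.594·x + 131.686·y = 6011.206409
  33.984·x + 94.924·y = 3916.398677
det = 14.594·94.924 − 131.686·33.984 = -3089.896168
x = (6011.206409·94.924 − 131.686·3916.398677) / -3089.896168 = -17.758811
y = (14.594·3916.398677 − 6011.206409·33.984) / -3089.896168 = 47.616136

x=-17.759 y=47.616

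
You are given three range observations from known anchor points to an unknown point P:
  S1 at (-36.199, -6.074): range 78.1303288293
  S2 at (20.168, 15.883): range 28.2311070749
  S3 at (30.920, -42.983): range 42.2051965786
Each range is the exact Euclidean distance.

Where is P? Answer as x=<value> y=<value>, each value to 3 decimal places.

eq1: (x + 36.199)² + (y + 6.074)² = 78.1303288293²
eq2: (x − 20.168)² + (y − 15.883)² = 28.2311070749²
eq3: (x − 30.920)² + (y + 42.983)² = 42.2051965786²
eq1−eq2, eq1−eq3 (x²,y² cancel):
  112.734·x + 43.914·y = 4619.109712
  134.238·x − 73.818·y = 5779.393277
det = 112.734·-73.818 − 43.914·134.238 = -14216.725944
x = (4619.109712·-73.818 − 43.914·5779.393277) / -14216.725944 = 41.835914
y = (112.734·5779.393277 − 4619.109712·134.238) / -14216.725944 = -2.213876

x=41.836 y=-2.214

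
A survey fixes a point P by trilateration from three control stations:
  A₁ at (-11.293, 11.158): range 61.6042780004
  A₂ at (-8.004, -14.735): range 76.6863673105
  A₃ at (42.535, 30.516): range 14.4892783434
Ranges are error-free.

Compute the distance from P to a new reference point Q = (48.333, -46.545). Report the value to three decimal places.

eq1: (x + 11.293)² + (y − 11.158)² = 61.6042780004²
eq2: (x + 8.004)² + (y + 14.735)² = 76.6863673105²
eq3: (x − 42.535)² + (y − 30.516)² = 14.4892783434²
eq2−eq1, eq2−eq3 (x²,y² cancel):
  -6.578·x + 51.786·y = 2056.560435
  101.078·x + 90.502·y = 8130.127984
det = -6.578·90.502 − 51.786·101.078 = -5829.747464
x = (2056.560435·90.502 − 51.786·8130.127984) / -5829.747464 = 40.294022
y = (-6.578·8130.127984 − 2056.560435·101.078) / -5829.747464 = 44.830930
|P − Q| = √((40.294022 − 48.333)² + (44.830930 − -46.545)²) = 91.728870

91.729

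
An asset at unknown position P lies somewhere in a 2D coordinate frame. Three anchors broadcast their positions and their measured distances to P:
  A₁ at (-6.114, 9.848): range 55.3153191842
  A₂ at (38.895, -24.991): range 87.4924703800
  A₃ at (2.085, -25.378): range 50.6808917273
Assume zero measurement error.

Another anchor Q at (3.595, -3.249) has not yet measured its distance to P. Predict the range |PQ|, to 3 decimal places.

eq1: (x + 6.114)² + (y − 9.848)² = 55.3153191842²
eq2: (x − 38.895)² + (y + 24.991)² = 87.4924703800²
eq3: (x − 2.085)² + (y + 25.378)² = 50.6808917273²
eq1−eq3, eq1−eq2 (x²,y² cancel):
  16.398·x − 70.452·y = 1005.257759
  90.018·x − 69.678·y = -2592.140831
det = 16.398·-69.678 − -70.452·90.018 = 5199.368292
x = (1005.257759·-69.678 − -70.452·-2592.140831) / 5199.368292 = -48.595491
y = (16.398·-2592.140831 − 1005.257759·90.018) / 5199.368292 = -25.579496
|P − Q| = √((-48.595491 − 3.595)² + (-25.579496 − -3.249)²) = 56.767054

56.767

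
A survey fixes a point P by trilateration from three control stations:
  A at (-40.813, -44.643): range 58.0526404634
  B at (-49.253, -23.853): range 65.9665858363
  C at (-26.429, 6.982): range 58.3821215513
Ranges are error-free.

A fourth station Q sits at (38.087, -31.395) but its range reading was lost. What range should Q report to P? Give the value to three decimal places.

eq1: (x + 40.813)² + (y + 44.643)² = 58.0526404634²
eq2: (x + 49.253)² + (y + 23.853)² = 65.9665858363²
eq3: (x + 26.429)² + (y − 6.982)² = 58.3821215513²
eq2−eq1, eq2−eq3 (x²,y² cancel):
  16.880·x − 41.580·y = 1645.356182
  45.648·x + 61.670·y = -1304.464923
det = 16.880·61.670 − -41.580·45.648 = 2939.033440
x = (1645.356182·61.670 − -41.580·-1304.464923) / 2939.033440 = 16.069727
y = (16.880·-1304.464923 − 1645.356182·45.648) / 2939.033440 = -33.047119
|P − Q| = √((16.069727 − 38.087)² + (-33.047119 − -31.395)²) = 22.079172

22.079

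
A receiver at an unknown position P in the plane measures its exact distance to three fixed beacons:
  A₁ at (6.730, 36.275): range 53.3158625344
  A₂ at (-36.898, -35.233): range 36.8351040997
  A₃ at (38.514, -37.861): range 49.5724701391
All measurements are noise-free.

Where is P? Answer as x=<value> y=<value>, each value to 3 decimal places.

x=-5.758 y=-15.558

eq1: (x − 6.730)² + (y − 36.275)² = 53.3158625344²
eq2: (x + 36.898)² + (y + 35.233)² = 36.8351040997²
eq3: (x − 38.514)² + (y + 37.861)² = 49.5724701391²
eq1−eq2, eq1−eq3 (x²,y² cancel):
  -87.256·x − 143.016·y = 2727.414472
  63.568·x − 148.272·y = 1940.766394
det = -87.256·-148.272 − -143.016·63.568 = 22028.862720
x = (2727.414472·-148.272 − -143.016·1940.766394) / 22028.862720 = -5.757835
y = (-87.256·1940.766394 − 2727.414472·63.568) / 22028.862720 = -15.557762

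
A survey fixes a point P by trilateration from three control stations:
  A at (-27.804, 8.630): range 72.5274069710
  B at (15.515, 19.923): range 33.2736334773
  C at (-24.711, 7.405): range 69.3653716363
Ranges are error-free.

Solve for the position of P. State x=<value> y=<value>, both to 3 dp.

eq1: (x + 27.804)² + (y − 8.630)² = 72.5274069710²
eq2: (x − 15.515)² + (y − 19.923)² = 33.2736334773²
eq3: (x + 24.711)² + (y − 7.405)² = 69.3653716363²
eq3−eq2, eq3−eq1 (x²,y² cancel):
  80.452·x + 25.036·y = 3676.593705
  -6.186·x + 2.450·y = -266.598210
det = 80.452·2.450 − 25.036·-6.186 = 351.980096
x = (3676.593705·2.450 − 25.036·-266.598210) / 351.980096 = 44.554245
y = (80.452·-266.598210 − 3676.593705·-6.186) / 351.980096 = 3.679326

x=44.554 y=3.679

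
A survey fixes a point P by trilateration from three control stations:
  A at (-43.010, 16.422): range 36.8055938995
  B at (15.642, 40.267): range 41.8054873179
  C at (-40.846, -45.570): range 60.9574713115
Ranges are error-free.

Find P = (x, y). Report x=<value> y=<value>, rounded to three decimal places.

x=-7.813 y=5.661

eq1: (x + 43.010)² + (y − 16.422)² = 36.8055938995²
eq2: (x − 15.642)² + (y − 40.267)² = 41.8054873179²
eq3: (x + 40.846)² + (y + 45.570)² = 60.9574713115²
eq1−eq3, eq1−eq2 (x²,y² cancel):
  4.328·x − 123.984·y = -735.683134
  117.304·x + 47.690·y = -646.485759
det = 4.328·47.690 − -123.984·117.304 = 14750.221456
x = (-735.683134·47.690 − -123.984·-646.485759) / 14750.221456 = -7.812670
y = (4.328·-646.485759 − -735.683134·117.304) / 14750.221456 = 5.660972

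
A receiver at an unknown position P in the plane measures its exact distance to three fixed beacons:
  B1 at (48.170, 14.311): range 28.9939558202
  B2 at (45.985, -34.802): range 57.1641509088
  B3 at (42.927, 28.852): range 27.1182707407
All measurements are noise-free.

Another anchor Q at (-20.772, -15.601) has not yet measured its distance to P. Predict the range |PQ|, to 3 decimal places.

eq1: (x − 48.170)² + (y − 14.311)² = 28.9939558202²
eq2: (x − 45.985)² + (y + 34.802)² = 57.1641509088²
eq3: (x − 42.927)² + (y − 28.852)² = 27.1182707407²
eq2−eq1, eq2−eq3 (x²,y² cancel):
  4.370·x + 98.226·y = 1626.444867
  -6.116·x + 127.308·y = 1881.705345
det = 4.370·127.308 − 98.226·-6.116 = 1157.086176
x = (1626.444867·127.308 − 98.226·1881.705345) / 1157.086176 = 19.209506
y = (4.370·1881.705345 − 1626.444867·-6.116) / 1157.086176 = 15.703575
|P − Q| = √((19.209506 − -20.772)² + (15.703575 − -15.601)²) = 50.778905

50.779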